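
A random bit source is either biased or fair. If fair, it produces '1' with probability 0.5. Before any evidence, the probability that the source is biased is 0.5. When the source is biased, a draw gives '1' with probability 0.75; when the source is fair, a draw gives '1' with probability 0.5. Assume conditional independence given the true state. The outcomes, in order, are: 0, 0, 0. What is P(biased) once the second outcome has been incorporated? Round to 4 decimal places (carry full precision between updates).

0.2000

Apply Bayes' rule sequentially, carrying P(biased) forward.
After '0': P(biased) = 0.25·0.5000 / (0.25·0.5000 + 0.5·0.5000) ≈ 0.3333
After '0': P(biased) = 0.25·0.3333 / (0.25·0.3333 + 0.5·0.6667) ≈ 0.2000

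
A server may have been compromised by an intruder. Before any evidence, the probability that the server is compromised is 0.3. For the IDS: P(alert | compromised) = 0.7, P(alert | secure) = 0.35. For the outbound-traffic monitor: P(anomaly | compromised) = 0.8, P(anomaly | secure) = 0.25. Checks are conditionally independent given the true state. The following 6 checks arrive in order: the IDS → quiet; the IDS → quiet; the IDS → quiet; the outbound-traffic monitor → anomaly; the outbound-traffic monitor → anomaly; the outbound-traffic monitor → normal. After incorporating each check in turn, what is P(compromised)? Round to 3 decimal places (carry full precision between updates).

0.103

After the IDS='quiet': P(compromised) = 0.3·0.3000 / (0.3·0.3000 + 0.65·0.7000) ≈ 0.1651
After the IDS='quiet': P(compromised) = 0.3·0.1651 / (0.3·0.1651 + 0.65·0.8349) ≈ 0.0837
After the IDS='quiet': P(compromised) = 0.3·0.0837 / (0.3·0.0837 + 0.65·0.9163) ≈ 0.0404
After the outbound-traffic monitor='anomaly': P(compromised) = 0.8·0.0404 / (0.8·0.0404 + 0.25·0.9596) ≈ 0.1188
After the outbound-traffic monitor='anomaly': P(compromised) = 0.8·0.1188 / (0.8·0.1188 + 0.25·0.8812) ≈ 0.3014
After the outbound-traffic monitor='normal': P(compromised) = 0.2·0.3014 / (0.2·0.3014 + 0.75·0.6986) ≈ 0.1032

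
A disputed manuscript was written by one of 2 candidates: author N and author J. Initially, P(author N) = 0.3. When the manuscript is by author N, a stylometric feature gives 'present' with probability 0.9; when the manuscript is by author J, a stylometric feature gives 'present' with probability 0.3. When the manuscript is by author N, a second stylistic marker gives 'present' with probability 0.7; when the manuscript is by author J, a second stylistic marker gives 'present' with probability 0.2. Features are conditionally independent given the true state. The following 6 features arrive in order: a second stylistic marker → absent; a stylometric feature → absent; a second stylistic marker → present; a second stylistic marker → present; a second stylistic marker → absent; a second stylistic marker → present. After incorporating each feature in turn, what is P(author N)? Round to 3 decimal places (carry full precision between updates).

After a second stylistic marker='absent': P(author N) = 0.3·0.3000 / (0.3·0.3000 + 0.8·0.7000) ≈ 0.1385
After a stylometric feature='absent': P(author N) = 0.1·0.1385 / (0.1·0.1385 + 0.7·0.8615) ≈ 0.0224
After a second stylistic marker='present': P(author N) = 0.7·0.0224 / (0.7·0.0224 + 0.2·0.9776) ≈ 0.0744
After a second stylistic marker='present': P(author N) = 0.7·0.0744 / (0.7·0.0744 + 0.2·0.9256) ≈ 0.2195
After a second stylistic marker='absent': P(author N) = 0.3·0.2195 / (0.3·0.2195 + 0.8·0.7805) ≈ 0.0954
After a second stylistic marker='present': P(author N) = 0.7·0.0954 / (0.7·0.0954 + 0.2·0.9046) ≈ 0.2696

0.270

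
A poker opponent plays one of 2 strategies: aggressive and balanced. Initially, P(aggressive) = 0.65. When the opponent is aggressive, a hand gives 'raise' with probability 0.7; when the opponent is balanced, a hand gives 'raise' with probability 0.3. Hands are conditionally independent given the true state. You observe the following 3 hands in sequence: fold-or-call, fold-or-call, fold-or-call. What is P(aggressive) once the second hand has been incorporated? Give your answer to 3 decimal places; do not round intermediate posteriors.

0.254

After 'fold-or-call': P(aggressive) = 0.3·0.6500 / (0.3·0.6500 + 0.7·0.3500) ≈ 0.4432
After 'fold-or-call': P(aggressive) = 0.3·0.4432 / (0.3·0.4432 + 0.7·0.5568) ≈ 0.2543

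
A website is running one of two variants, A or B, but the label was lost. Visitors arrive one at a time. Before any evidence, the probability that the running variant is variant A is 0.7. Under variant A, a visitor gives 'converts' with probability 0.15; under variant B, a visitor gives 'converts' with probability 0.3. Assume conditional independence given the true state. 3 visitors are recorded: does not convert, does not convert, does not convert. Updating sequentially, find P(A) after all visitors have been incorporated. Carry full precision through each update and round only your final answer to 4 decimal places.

0.8069

After 'does not convert': P(A) = 0.85·0.7000 / (0.85·0.7000 + 0.7·0.3000) ≈ 0.7391
After 'does not convert': P(A) = 0.85·0.7391 / (0.85·0.7391 + 0.7·0.2609) ≈ 0.7748
After 'does not convert': P(A) = 0.85·0.7748 / (0.85·0.7748 + 0.7·0.2252) ≈ 0.8069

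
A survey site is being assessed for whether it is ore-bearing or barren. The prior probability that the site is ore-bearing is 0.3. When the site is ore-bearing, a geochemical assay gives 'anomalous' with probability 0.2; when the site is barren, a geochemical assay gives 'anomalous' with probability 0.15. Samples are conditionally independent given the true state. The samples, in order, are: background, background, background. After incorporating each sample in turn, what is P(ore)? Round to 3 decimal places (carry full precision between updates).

Apply Bayes' rule sequentially, carrying P(ore) forward.
After 'background': P(ore) = 0.8·0.3000 / (0.8·0.3000 + 0.85·0.7000) ≈ 0.2874
After 'background': P(ore) = 0.8·0.2874 / (0.8·0.2874 + 0.85·0.7126) ≈ 0.2752
After 'background': P(ore) = 0.8·0.2752 / (0.8·0.2752 + 0.85·0.7248) ≈ 0.2632

0.263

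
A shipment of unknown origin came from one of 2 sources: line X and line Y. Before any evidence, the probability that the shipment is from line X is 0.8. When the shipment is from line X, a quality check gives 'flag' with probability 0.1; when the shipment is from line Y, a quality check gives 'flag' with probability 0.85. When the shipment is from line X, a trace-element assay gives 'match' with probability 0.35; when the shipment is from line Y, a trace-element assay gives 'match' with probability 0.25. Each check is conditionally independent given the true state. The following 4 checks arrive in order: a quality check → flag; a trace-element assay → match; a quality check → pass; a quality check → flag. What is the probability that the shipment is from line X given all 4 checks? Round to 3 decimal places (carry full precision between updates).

Apply Bayes' rule sequentially, carrying P(line X) forward.
After a quality check='flag': P(line X) = 0.1·0.8000 / (0.1·0.8000 + 0.85·0.2000) ≈ 0.3200
After a trace-element assay='match': P(line X) = 0.35·0.3200 / (0.35·0.3200 + 0.25·0.6800) ≈ 0.3972
After a quality check='pass': P(line X) = 0.9·0.3972 / (0.9·0.3972 + 0.15·0.6028) ≈ 0.7981
After a quality check='flag': P(line X) = 0.1·0.7981 / (0.1·0.7981 + 0.85·0.2019) ≈ 0.3174

0.317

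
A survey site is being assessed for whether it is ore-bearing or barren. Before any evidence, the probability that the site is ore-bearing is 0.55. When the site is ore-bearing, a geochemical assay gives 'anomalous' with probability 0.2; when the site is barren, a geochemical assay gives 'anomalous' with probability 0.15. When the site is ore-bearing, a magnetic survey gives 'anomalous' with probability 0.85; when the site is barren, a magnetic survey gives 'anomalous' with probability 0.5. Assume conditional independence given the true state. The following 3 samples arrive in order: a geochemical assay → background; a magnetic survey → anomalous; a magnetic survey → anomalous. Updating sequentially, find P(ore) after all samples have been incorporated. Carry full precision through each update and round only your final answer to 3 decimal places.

Apply Bayes' rule sequentially, carrying P(ore) forward.
After a geochemical assay='background': P(ore) = 0.8·0.5500 / (0.8·0.5500 + 0.85·0.4500) ≈ 0.5350
After a magnetic survey='anomalous': P(ore) = 0.85·0.5350 / (0.85·0.5350 + 0.5·0.4650) ≈ 0.6617
After a magnetic survey='anomalous': P(ore) = 0.85·0.6617 / (0.85·0.6617 + 0.5·0.3383) ≈ 0.7688

0.769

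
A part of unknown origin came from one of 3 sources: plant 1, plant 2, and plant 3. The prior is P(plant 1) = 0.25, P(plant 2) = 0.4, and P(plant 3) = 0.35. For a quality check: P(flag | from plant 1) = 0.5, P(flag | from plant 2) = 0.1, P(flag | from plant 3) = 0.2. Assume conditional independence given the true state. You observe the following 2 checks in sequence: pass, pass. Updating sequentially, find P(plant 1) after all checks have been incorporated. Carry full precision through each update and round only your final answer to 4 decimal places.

0.1024

Each posterior becomes the prior for the next update.
After 'pass': normaliser = 0.5·0.2500 + 0.9·0.4000 + 0.8·0.3500; P(plant 1) ≈ 0.1634, P(plant 2) ≈ 0.4706, P(plant 3) ≈ 0.3660
After 'pass': normaliser = 0.5·0.1634 + 0.9·0.4706 + 0.8·0.3660; P(plant 1) ≈ 0.1024, P(plant 2) ≈ 0.5307, P(plant 3) ≈ 0.3669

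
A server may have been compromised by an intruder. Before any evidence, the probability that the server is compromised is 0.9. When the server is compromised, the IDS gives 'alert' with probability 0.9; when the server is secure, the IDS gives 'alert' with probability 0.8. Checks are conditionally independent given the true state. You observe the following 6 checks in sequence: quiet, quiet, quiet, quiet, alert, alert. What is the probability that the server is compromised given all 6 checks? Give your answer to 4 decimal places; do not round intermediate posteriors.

0.4159

After 'quiet': P(compromised) = 0.1·0.9000 / (0.1·0.9000 + 0.2·0.1000) ≈ 0.8182
After 'quiet': P(compromised) = 0.1·0.8182 / (0.1·0.8182 + 0.2·0.1818) ≈ 0.6923
After 'quiet': P(compromised) = 0.1·0.6923 / (0.1·0.6923 + 0.2·0.3077) ≈ 0.5294
After 'quiet': P(compromised) = 0.1·0.5294 / (0.1·0.5294 + 0.2·0.4706) ≈ 0.3600
After 'alert': P(compromised) = 0.9·0.3600 / (0.9·0.3600 + 0.8·0.6400) ≈ 0.3876
After 'alert': P(compromised) = 0.9·0.3876 / (0.9·0.3876 + 0.8·0.6124) ≈ 0.4159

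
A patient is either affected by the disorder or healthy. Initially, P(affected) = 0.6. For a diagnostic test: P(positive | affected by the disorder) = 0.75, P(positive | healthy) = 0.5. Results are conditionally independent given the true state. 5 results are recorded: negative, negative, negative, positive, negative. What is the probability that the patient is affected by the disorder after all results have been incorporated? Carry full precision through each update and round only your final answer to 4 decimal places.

After 'negative': P(affected) = 0.25·0.6000 / (0.25·0.6000 + 0.5·0.4000) ≈ 0.4286
After 'negative': P(affected) = 0.25·0.4286 / (0.25·0.4286 + 0.5·0.5714) ≈ 0.2727
After 'negative': P(affected) = 0.25·0.2727 / (0.25·0.2727 + 0.5·0.7273) ≈ 0.1579
After 'positive': P(affected) = 0.75·0.1579 / (0.75·0.1579 + 0.5·0.8421) ≈ 0.2195
After 'negative': P(affected) = 0.25·0.2195 / (0.25·0.2195 + 0.5·0.7805) ≈ 0.1233

0.1233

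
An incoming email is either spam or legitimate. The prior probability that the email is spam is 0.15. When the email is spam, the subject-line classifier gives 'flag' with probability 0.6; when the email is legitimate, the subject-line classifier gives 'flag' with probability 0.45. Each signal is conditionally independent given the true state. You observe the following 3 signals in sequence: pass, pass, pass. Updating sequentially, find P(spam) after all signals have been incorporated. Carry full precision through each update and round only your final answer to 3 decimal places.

Apply Bayes' rule sequentially, carrying P(spam) forward.
After 'pass': P(spam) = 0.4·0.1500 / (0.4·0.1500 + 0.55·0.8500) ≈ 0.1137
After 'pass': P(spam) = 0.4·0.1137 / (0.4·0.1137 + 0.55·0.8863) ≈ 0.0854
After 'pass': P(spam) = 0.4·0.0854 / (0.4·0.0854 + 0.55·0.9146) ≈ 0.0636

0.064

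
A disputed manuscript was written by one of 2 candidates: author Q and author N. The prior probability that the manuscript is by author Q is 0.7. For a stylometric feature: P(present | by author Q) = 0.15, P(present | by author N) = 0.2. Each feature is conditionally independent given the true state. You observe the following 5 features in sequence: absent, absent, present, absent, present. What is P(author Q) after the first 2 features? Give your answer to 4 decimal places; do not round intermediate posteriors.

0.7248

Each posterior becomes the prior for the next update.
After 'absent': P(author Q) = 0.85·0.7000 / (0.85·0.7000 + 0.8·0.3000) ≈ 0.7126
After 'absent': P(author Q) = 0.85·0.7126 / (0.85·0.7126 + 0.8·0.2874) ≈ 0.7248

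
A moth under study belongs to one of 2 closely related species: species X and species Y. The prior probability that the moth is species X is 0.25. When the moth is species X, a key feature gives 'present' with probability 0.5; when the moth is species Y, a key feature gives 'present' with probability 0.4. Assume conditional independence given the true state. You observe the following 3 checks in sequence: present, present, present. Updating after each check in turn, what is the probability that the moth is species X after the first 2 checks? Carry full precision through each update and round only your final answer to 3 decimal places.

After 'present': P(species X) = 0.5·0.2500 / (0.5·0.2500 + 0.4·0.7500) ≈ 0.2941
After 'present': P(species X) = 0.5·0.2941 / (0.5·0.2941 + 0.4·0.7059) ≈ 0.3425

0.342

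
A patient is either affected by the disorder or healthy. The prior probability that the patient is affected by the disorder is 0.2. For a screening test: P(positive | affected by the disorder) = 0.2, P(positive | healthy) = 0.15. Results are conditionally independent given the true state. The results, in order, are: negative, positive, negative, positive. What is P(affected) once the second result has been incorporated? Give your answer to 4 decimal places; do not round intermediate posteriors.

After 'negative': P(affected) = 0.8·0.2000 / (0.8·0.2000 + 0.85·0.8000) ≈ 0.1905
After 'positive': P(affected) = 0.2·0.1905 / (0.2·0.1905 + 0.15·0.8095) ≈ 0.2388

0.2388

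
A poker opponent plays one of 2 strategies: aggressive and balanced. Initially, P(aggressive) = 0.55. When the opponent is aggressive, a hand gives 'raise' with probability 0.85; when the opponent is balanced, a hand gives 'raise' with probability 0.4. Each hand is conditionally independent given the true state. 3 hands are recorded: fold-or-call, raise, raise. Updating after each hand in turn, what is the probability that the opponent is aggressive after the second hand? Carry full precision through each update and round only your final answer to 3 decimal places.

After 'fold-or-call': P(aggressive) = 0.15·0.5500 / (0.15·0.5500 + 0.6·0.4500) ≈ 0.2340
After 'raise': P(aggressive) = 0.85·0.2340 / (0.85·0.2340 + 0.4·0.7660) ≈ 0.3937

0.394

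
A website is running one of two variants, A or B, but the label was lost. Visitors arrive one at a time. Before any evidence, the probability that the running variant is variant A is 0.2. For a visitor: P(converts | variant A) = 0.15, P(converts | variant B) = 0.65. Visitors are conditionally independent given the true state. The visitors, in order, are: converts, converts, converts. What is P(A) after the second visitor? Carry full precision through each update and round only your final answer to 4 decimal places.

Each posterior becomes the prior for the next update.
After 'converts': P(A) = 0.15·0.2000 / (0.15·0.2000 + 0.65·0.8000) ≈ 0.0545
After 'converts': P(A) = 0.15·0.0545 / (0.15·0.0545 + 0.65·0.9455) ≈ 0.0131

0.0131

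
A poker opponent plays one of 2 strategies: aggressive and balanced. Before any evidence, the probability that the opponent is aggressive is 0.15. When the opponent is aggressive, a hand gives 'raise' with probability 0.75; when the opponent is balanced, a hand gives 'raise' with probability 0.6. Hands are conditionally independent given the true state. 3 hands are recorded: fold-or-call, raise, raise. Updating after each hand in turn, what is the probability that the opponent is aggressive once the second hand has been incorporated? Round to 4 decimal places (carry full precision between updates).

After 'fold-or-call': P(aggressive) = 0.25·0.1500 / (0.25·0.1500 + 0.4·0.8500) ≈ 0.0993
After 'raise': P(aggressive) = 0.75·0.0993 / (0.75·0.0993 + 0.6·0.9007) ≈ 0.1212

0.1212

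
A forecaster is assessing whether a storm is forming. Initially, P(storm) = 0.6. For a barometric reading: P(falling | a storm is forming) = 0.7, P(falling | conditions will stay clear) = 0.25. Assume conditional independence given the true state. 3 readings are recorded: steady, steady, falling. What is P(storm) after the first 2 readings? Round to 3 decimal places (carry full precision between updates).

0.194

Apply Bayes' rule sequentially, carrying P(storm) forward.
After 'steady': P(storm) = 0.3·0.6000 / (0.3·0.6000 + 0.75·0.4000) ≈ 0.3750
After 'steady': P(storm) = 0.3·0.3750 / (0.3·0.3750 + 0.75·0.6250) ≈ 0.1935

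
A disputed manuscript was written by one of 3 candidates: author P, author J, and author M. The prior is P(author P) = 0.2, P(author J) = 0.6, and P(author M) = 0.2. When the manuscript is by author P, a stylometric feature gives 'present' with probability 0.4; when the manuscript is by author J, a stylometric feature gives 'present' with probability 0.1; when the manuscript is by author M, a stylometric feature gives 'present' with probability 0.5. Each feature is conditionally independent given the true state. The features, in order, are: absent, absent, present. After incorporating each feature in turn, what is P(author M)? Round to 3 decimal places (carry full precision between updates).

After 'absent': normaliser = 0.6·0.2000 + 0.9·0.6000 + 0.5·0.2000; P(author P) ≈ 0.1579, P(author J) ≈ 0.7105, P(author M) ≈ 0.1316
After 'absent': normaliser = 0.6·0.1579 + 0.9·0.7105 + 0.5·0.1316; P(author P) ≈ 0.1184, P(author J) ≈ 0.7993, P(author M) ≈ 0.0822
After 'present': normaliser = 0.4·0.1184 + 0.1·0.7993 + 0.5·0.0822; P(author P) ≈ 0.2812, P(author J) ≈ 0.4746, P(author M) ≈ 0.2441

0.244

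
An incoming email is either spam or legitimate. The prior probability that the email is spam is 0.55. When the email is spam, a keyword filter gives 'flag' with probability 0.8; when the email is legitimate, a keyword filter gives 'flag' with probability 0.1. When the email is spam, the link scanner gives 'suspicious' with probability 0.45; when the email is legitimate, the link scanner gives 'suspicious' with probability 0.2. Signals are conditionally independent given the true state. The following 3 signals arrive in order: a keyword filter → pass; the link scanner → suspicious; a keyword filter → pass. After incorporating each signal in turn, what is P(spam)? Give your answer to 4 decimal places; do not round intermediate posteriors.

After a keyword filter='pass': P(spam) = 0.2·0.5500 / (0.2·0.5500 + 0.9·0.4500) ≈ 0.2136
After the link scanner='suspicious': P(spam) = 0.45·0.2136 / (0.45·0.2136 + 0.2·0.7864) ≈ 0.3793
After a keyword filter='pass': P(spam) = 0.2·0.3793 / (0.2·0.3793 + 0.9·0.6207) ≈ 0.1196

0.1196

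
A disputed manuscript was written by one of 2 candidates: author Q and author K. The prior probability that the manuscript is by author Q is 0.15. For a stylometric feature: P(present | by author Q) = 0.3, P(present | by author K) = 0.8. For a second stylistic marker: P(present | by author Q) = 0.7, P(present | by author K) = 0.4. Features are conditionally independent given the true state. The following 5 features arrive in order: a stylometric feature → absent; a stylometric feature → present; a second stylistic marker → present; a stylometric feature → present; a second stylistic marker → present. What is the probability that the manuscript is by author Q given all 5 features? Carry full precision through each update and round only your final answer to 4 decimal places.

0.2101

After a stylometric feature='absent': P(author Q) = 0.7·0.1500 / (0.7·0.1500 + 0.2·0.8500) ≈ 0.3818
After a stylometric feature='present': P(author Q) = 0.3·0.3818 / (0.3·0.3818 + 0.8·0.6182) ≈ 0.1881
After a second stylistic marker='present': P(author Q) = 0.7·0.1881 / (0.7·0.1881 + 0.4·0.8119) ≈ 0.2884
After a stylometric feature='present': P(author Q) = 0.3·0.2884 / (0.3·0.2884 + 0.8·0.7116) ≈ 0.1319
After a second stylistic marker='present': P(author Q) = 0.7·0.1319 / (0.7·0.1319 + 0.4·0.8681) ≈ 0.2101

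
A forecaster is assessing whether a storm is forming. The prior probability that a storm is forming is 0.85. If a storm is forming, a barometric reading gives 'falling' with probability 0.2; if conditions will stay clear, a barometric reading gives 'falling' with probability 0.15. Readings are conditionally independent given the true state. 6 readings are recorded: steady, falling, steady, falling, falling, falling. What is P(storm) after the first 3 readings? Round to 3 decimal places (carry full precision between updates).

After 'steady': P(storm) = 0.8·0.8500 / (0.8·0.8500 + 0.85·0.1500) ≈ 0.8421
After 'falling': P(storm) = 0.2·0.8421 / (0.2·0.8421 + 0.15·0.1579) ≈ 0.8767
After 'steady': P(storm) = 0.8·0.8767 / (0.8·0.8767 + 0.85·0.1233) ≈ 0.8700

0.870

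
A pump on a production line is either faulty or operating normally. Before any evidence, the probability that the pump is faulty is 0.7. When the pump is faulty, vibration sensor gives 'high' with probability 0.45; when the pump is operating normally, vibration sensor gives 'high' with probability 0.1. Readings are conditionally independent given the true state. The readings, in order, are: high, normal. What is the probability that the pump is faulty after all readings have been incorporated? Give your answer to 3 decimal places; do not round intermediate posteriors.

0.865

Each posterior becomes the prior for the next update.
After 'high': P(faulty) = 0.45·0.7000 / (0.45·0.7000 + 0.1·0.3000) ≈ 0.9130
After 'normal': P(faulty) = 0.55·0.9130 / (0.55·0.9130 + 0.9·0.0870) ≈ 0.8652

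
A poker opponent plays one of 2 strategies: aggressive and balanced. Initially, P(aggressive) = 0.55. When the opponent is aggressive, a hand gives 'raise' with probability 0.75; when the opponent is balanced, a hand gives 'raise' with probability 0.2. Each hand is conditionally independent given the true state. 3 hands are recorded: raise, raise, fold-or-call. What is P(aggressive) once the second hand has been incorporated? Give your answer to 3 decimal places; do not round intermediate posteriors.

After 'raise': P(aggressive) = 0.75·0.5500 / (0.75·0.5500 + 0.2·0.4500) ≈ 0.8209
After 'raise': P(aggressive) = 0.75·0.8209 / (0.75·0.8209 + 0.2·0.1791) ≈ 0.9450

0.945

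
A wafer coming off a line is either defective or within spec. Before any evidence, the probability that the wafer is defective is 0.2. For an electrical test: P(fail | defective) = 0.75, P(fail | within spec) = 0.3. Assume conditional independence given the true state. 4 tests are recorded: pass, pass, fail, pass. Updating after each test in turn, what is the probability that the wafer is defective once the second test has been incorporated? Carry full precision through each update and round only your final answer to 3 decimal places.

0.031

After 'pass': P(defective) = 0.25·0.2000 / (0.25·0.2000 + 0.7·0.8000) ≈ 0.0820
After 'pass': P(defective) = 0.25·0.0820 / (0.25·0.0820 + 0.7·0.9180) ≈ 0.0309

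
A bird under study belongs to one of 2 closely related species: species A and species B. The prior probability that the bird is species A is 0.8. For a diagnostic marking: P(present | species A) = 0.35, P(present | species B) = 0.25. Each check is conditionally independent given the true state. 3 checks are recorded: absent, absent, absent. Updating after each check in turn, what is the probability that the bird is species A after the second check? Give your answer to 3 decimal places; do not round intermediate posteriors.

0.750

Apply Bayes' rule sequentially, carrying P(species A) forward.
After 'absent': P(species A) = 0.65·0.8000 / (0.65·0.8000 + 0.75·0.2000) ≈ 0.7761
After 'absent': P(species A) = 0.65·0.7761 / (0.65·0.7761 + 0.75·0.2239) ≈ 0.7503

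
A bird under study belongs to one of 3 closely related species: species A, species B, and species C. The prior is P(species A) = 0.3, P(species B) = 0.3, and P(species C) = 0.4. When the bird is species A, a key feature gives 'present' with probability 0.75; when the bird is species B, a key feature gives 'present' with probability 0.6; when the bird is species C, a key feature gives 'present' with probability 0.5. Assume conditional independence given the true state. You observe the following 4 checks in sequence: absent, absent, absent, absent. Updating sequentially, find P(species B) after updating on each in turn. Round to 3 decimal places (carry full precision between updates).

After 'absent': normaliser = 0.25·0.3000 + 0.4·0.3000 + 0.5·0.4000; P(species A) ≈ 0.1899, P(species B) ≈ 0.3038, P(species C) ≈ 0.5063
After 'absent': normaliser = 0.25·0.1899 + 0.4·0.3038 + 0.5·0.5063; P(species A) ≈ 0.1124, P(species B) ≈ 0.2879, P(species C) ≈ 0.5997
After 'absent': normaliser = 0.25·0.1124 + 0.4·0.2879 + 0.5·0.5997; P(species A) ≈ 0.0634, P(species B) ≈ 0.2599, P(species C) ≈ 0.6767
After 'absent': normaliser = 0.25·0.0634 + 0.4·0.2599 + 0.5·0.6767; P(species A) ≈ 0.0346, P(species B) ≈ 0.2269, P(species C) ≈ 0.7385

0.227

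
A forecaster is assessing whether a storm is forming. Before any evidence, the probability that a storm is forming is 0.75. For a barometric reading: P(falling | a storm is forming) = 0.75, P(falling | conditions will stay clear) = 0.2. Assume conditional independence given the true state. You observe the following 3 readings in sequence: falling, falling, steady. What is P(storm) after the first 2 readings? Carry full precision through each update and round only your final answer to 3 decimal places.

0.977

Apply Bayes' rule sequentially, carrying P(storm) forward.
After 'falling': P(storm) = 0.75·0.7500 / (0.75·0.7500 + 0.2·0.2500) ≈ 0.9184
After 'falling': P(storm) = 0.75·0.9184 / (0.75·0.9184 + 0.2·0.0816) ≈ 0.9768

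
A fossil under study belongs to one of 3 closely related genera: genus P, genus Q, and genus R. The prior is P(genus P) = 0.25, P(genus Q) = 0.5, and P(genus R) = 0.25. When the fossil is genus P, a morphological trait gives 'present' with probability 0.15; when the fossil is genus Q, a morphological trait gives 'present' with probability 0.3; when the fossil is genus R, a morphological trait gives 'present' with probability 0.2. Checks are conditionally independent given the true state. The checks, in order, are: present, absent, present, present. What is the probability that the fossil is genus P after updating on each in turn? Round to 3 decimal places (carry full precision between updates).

0.061

After 'present': normaliser = 0.15·0.2500 + 0.3·0.5000 + 0.2·0.2500; P(genus P) ≈ 0.1579, P(genus Q) ≈ 0.6316, P(genus R) ≈ 0.2105
After 'absent': normaliser = 0.85·0.1579 + 0.7·0.6316 + 0.8·0.2105; P(genus P) ≈ 0.1802, P(genus Q) ≈ 0.5936, P(genus R) ≈ 0.2261
After 'present': normaliser = 0.15·0.1802 + 0.3·0.5936 + 0.2·0.2261; P(genus P) ≈ 0.1080, P(genus Q) ≈ 0.7114, P(genus R) ≈ 0.1807
After 'present': normaliser = 0.15·0.1080 + 0.3·0.7114 + 0.2·0.1807; P(genus P) ≈ 0.0609, P(genus Q) ≈ 0.8031, P(genus R) ≈ 0.1360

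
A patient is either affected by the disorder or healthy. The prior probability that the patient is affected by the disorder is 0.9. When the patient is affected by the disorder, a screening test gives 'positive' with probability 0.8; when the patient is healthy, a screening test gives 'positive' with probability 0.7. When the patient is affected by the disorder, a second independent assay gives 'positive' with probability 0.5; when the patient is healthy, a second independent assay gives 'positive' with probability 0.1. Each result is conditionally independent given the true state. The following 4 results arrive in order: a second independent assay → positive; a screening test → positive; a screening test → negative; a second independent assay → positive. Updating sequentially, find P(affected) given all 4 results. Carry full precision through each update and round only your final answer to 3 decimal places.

After a second independent assay='positive': P(affected) = 0.5·0.9000 / (0.5·0.9000 + 0.1·0.1000) ≈ 0.9783
After a screening test='positive': P(affected) = 0.8·0.9783 / (0.8·0.9783 + 0.7·0.0217) ≈ 0.9809
After a screening test='negative': P(affected) = 0.2·0.9809 / (0.2·0.9809 + 0.3·0.0191) ≈ 0.9717
After a second independent assay='positive': P(affected) = 0.5·0.9717 / (0.5·0.9717 + 0.1·0.0283) ≈ 0.9942

0.994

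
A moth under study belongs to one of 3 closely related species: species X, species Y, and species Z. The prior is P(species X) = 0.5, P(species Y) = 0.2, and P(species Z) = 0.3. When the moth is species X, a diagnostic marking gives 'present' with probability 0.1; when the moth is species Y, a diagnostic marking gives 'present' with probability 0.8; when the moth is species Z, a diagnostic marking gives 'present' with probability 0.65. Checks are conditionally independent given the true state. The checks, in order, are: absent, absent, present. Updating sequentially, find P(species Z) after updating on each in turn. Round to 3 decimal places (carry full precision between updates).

0.337

After 'absent': normaliser = 0.9·0.5000 + 0.2·0.2000 + 0.35·0.3000; P(species X) ≈ 0.7563, P(species Y) ≈ 0.0672, P(species Z) ≈ 0.1765
After 'absent': normaliser = 0.9·0.7563 + 0.2·0.0672 + 0.35·0.1765; P(species X) ≈ 0.9005, P(species Y) ≈ 0.0178, P(species Z) ≈ 0.0817
After 'present': normaliser = 0.1·0.9005 + 0.8·0.0178 + 0.65·0.0817; P(species X) ≈ 0.5721, P(species Y) ≈ 0.0904, P(species Z) ≈ 0.3375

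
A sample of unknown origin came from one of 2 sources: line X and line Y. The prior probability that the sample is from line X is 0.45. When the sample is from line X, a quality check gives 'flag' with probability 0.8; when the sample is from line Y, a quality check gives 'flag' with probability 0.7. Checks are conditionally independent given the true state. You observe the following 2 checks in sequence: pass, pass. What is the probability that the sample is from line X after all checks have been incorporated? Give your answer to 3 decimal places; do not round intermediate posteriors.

After 'pass': P(line X) = 0.2·0.4500 / (0.2·0.4500 + 0.3·0.5500) ≈ 0.3529
After 'pass': P(line X) = 0.2·0.3529 / (0.2·0.3529 + 0.3·0.6471) ≈ 0.2667

0.267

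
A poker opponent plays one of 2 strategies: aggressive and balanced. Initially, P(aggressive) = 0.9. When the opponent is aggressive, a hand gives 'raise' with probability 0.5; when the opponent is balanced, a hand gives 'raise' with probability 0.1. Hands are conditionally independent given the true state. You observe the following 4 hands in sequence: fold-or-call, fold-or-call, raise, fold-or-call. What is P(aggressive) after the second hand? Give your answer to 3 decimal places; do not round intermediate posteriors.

0.735

After 'fold-or-call': P(aggressive) = 0.5·0.9000 / (0.5·0.9000 + 0.9·0.1000) ≈ 0.8333
After 'fold-or-call': P(aggressive) = 0.5·0.8333 / (0.5·0.8333 + 0.9·0.1667) ≈ 0.7353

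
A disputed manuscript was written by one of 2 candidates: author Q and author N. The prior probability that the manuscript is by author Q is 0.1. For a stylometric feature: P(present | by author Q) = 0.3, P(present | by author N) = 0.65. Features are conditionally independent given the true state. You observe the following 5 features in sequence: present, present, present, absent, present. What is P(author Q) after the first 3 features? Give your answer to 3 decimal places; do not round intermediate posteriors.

0.011

After 'present': P(author Q) = 0.3·0.1000 / (0.3·0.1000 + 0.65·0.9000) ≈ 0.0488
After 'present': P(author Q) = 0.3·0.0488 / (0.3·0.0488 + 0.65·0.9512) ≈ 0.0231
After 'present': P(author Q) = 0.3·0.0231 / (0.3·0.0231 + 0.65·0.9769) ≈ 0.0108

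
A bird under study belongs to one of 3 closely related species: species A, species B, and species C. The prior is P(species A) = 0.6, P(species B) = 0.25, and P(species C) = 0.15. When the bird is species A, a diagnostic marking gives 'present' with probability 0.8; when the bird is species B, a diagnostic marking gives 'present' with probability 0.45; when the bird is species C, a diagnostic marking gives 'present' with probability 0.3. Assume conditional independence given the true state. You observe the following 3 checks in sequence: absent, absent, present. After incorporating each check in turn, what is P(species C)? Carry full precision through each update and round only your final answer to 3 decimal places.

0.293

Apply Bayes' rule sequentially, carrying P(species C) forward.
After 'absent': normaliser = 0.2·0.6000 + 0.55·0.2500 + 0.7·0.1500; P(species A) ≈ 0.3310, P(species B) ≈ 0.3793, P(species C) ≈ 0.2897
After 'absent': normaliser = 0.2·0.3310 + 0.55·0.3793 + 0.7·0.2897; P(species A) ≈ 0.1386, P(species B) ≈ 0.4368, P(species C) ≈ 0.4245
After 'present': normaliser = 0.8·0.1386 + 0.45·0.4368 + 0.3·0.4245; P(species A) ≈ 0.2550, P(species B) ≈ 0.4521, P(species C) ≈ 0.2929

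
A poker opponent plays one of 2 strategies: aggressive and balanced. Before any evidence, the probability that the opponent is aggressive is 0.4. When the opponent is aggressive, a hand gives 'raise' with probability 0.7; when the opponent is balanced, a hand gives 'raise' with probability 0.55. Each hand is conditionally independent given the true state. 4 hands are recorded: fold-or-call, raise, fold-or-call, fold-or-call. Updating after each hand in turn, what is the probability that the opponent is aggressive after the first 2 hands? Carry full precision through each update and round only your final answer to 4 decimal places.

0.3613

After 'fold-or-call': P(aggressive) = 0.3·0.4000 / (0.3·0.4000 + 0.45·0.6000) ≈ 0.3077
After 'raise': P(aggressive) = 0.7·0.3077 / (0.7·0.3077 + 0.55·0.6923) ≈ 0.3613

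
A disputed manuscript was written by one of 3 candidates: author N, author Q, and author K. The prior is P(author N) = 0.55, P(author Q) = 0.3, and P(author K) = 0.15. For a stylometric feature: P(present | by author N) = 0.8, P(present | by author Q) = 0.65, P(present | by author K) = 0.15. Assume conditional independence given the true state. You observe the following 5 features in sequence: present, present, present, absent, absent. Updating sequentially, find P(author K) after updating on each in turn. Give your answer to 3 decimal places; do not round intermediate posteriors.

0.017

After 'present': normaliser = 0.8·0.5500 + 0.65·0.3000 + 0.15·0.1500; P(author N) ≈ 0.6692, P(author Q) ≈ 0.2966, P(author K) ≈ 0.0342
After 'present': normaliser = 0.8·0.6692 + 0.65·0.2966 + 0.15·0.0342; P(author N) ≈ 0.7301, P(author Q) ≈ 0.2629, P(author K) ≈ 0.0070
After 'present': normaliser = 0.8·0.7301 + 0.65·0.2629 + 0.15·0.0070; P(author N) ≈ 0.7726, P(author Q) ≈ 0.2260, P(author K) ≈ 0.0014
After 'absent': normaliser = 0.2·0.7726 + 0.35·0.2260 + 0.85·0.0014; P(author N) ≈ 0.6581, P(author Q) ≈ 0.3369, P(author K) ≈ 0.0050
After 'absent': normaliser = 0.2·0.6581 + 0.35·0.3369 + 0.85·0.0050; P(author N) ≈ 0.5185, P(author Q) ≈ 0.4646, P(author K) ≈ 0.0168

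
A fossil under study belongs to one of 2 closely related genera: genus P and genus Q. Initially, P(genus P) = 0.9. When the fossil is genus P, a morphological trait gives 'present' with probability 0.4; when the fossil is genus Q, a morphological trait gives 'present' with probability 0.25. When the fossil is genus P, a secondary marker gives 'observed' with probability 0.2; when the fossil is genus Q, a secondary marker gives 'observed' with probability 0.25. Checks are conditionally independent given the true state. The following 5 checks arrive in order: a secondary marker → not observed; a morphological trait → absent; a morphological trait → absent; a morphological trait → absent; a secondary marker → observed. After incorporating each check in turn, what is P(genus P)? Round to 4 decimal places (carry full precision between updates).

After a secondary marker='not observed': P(genus P) = 0.8·0.9000 / (0.8·0.9000 + 0.75·0.1000) ≈ 0.9057
After a morphological trait='absent': P(genus P) = 0.6·0.9057 / (0.6·0.9057 + 0.75·0.0943) ≈ 0.8848
After a morphological trait='absent': P(genus P) = 0.6·0.8848 / (0.6·0.8848 + 0.75·0.1152) ≈ 0.8600
After a morphological trait='absent': P(genus P) = 0.6·0.8600 / (0.6·0.8600 + 0.75·0.1400) ≈ 0.8309
After a secondary marker='observed': P(genus P) = 0.2·0.8309 / (0.2·0.8309 + 0.25·0.1691) ≈ 0.7972

0.7972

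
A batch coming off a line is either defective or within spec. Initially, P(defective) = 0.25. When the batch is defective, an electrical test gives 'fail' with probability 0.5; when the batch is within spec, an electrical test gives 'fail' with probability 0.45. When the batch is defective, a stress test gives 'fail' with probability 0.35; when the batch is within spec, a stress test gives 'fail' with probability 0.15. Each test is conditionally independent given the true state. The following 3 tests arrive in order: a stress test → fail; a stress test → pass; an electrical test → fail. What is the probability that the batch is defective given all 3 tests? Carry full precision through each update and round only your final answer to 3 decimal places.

Apply Bayes' rule sequentially, carrying P(defective) forward.
After a stress test='fail': P(defective) = 0.35·0.2500 / (0.35·0.2500 + 0.15·0.7500) ≈ 0.4375
After a stress test='pass': P(defective) = 0.65·0.4375 / (0.65·0.4375 + 0.85·0.5625) ≈ 0.3730
After an electrical test='fail': P(defective) = 0.5·0.3730 / (0.5·0.3730 + 0.45·0.6270) ≈ 0.3979

0.398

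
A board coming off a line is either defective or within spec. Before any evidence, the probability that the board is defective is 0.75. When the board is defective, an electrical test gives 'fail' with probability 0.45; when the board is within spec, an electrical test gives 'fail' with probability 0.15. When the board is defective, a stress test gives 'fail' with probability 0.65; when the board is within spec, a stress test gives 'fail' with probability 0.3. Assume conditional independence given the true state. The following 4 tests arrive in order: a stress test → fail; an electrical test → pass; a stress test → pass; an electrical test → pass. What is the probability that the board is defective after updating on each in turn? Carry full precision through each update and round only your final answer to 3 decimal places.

Apply Bayes' rule sequentially, carrying P(defective) forward.
After a stress test='fail': P(defective) = 0.65·0.7500 / (0.65·0.7500 + 0.3·0.2500) ≈ 0.8667
After an electrical test='pass': P(defective) = 0.55·0.8667 / (0.55·0.8667 + 0.85·0.1333) ≈ 0.8079
After a stress test='pass': P(defective) = 0.35·0.8079 / (0.35·0.8079 + 0.7·0.1921) ≈ 0.6777
After an electrical test='pass': P(defective) = 0.55·0.6777 / (0.55·0.6777 + 0.85·0.3223) ≈ 0.5764

0.576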